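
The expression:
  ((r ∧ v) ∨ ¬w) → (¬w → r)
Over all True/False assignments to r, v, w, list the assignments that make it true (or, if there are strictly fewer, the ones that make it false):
is false only for:
  r=False, v=False, w=False;
  r=False, v=True, w=False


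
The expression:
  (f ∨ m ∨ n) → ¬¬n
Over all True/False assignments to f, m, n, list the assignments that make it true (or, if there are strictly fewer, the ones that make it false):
is false only for:
  f=False, m=True, n=False;
  f=True, m=False, n=False;
  f=True, m=True, n=False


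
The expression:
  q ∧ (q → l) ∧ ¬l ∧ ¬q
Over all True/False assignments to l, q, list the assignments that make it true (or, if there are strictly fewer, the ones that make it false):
is never true.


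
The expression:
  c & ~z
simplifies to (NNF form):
c & ~z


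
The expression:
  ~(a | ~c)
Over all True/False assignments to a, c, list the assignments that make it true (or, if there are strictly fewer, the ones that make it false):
is true only for:
  a=False, c=True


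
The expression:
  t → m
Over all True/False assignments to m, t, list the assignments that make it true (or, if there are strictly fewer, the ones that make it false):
is false only for:
  m=False, t=True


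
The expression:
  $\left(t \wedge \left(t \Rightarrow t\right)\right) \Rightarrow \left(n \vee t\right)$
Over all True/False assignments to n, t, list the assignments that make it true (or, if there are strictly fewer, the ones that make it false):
is always true.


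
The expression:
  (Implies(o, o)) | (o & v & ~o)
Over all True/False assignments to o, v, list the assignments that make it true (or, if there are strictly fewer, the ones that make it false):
is always true.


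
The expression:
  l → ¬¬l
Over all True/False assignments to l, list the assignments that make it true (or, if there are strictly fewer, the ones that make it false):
is always true.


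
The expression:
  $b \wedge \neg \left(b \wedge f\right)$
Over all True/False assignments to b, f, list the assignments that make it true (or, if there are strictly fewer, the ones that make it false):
is true only for:
  b=True, f=False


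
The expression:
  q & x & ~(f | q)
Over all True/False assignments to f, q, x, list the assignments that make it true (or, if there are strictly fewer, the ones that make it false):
is never true.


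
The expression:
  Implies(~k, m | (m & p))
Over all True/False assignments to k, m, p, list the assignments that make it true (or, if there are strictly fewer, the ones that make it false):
is false only for:
  k=False, m=False, p=False;
  k=False, m=False, p=True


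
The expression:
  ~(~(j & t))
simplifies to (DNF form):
j & t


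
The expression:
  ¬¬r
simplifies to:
r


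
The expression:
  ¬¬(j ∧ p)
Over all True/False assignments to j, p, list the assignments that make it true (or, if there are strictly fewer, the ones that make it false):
is true only for:
  j=True, p=True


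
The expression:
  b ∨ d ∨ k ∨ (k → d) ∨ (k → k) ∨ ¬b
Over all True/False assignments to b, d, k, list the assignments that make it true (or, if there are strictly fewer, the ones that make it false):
is always true.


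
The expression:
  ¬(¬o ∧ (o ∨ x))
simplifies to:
o ∨ ¬x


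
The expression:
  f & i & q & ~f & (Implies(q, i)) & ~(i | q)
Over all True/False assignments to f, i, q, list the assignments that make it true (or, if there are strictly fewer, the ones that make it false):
is never true.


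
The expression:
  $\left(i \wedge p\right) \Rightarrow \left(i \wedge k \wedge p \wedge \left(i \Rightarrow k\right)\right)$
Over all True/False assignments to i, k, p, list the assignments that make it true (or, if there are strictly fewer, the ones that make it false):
is false only for:
  i=True, k=False, p=True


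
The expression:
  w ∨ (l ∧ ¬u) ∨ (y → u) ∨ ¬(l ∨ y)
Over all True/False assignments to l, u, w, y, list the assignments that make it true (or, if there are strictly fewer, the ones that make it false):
is false only for:
  l=False, u=False, w=False, y=True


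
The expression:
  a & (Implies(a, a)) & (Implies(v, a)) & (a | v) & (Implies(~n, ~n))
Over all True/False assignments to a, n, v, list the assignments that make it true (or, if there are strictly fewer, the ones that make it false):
is true only for:
  a=True, n=False, v=False;
  a=True, n=False, v=True;
  a=True, n=True, v=False;
  a=True, n=True, v=True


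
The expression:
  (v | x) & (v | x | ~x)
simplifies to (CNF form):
v | x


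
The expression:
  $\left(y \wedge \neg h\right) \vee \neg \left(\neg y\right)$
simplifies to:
$y$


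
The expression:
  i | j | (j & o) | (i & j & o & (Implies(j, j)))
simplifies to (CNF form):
i | j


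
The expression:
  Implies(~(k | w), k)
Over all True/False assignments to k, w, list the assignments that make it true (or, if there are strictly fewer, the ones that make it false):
is false only for:
  k=False, w=False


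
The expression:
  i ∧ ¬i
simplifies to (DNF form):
False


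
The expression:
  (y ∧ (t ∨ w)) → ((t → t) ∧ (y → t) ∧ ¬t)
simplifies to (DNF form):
(¬t ∧ ¬w) ∨ ¬y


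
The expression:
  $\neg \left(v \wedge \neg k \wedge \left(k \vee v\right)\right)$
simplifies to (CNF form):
$k \vee \neg v$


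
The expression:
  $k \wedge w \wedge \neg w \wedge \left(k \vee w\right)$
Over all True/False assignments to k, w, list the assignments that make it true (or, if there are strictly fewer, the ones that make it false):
is never true.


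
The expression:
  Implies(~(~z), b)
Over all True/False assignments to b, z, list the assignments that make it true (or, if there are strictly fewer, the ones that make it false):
is false only for:
  b=False, z=True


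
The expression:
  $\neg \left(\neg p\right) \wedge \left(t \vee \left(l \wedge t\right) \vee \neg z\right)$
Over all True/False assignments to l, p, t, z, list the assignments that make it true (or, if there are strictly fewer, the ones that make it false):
is true only for:
  l=False, p=True, t=False, z=False;
  l=False, p=True, t=True, z=False;
  l=False, p=True, t=True, z=True;
  l=True, p=True, t=False, z=False;
  l=True, p=True, t=True, z=False;
  l=True, p=True, t=True, z=True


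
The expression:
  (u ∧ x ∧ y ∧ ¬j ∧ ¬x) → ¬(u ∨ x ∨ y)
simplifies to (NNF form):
True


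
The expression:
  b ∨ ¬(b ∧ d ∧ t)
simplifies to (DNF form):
True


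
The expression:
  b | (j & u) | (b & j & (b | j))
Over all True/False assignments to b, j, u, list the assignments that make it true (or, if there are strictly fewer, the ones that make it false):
is false only for:
  b=False, j=False, u=False;
  b=False, j=False, u=True;
  b=False, j=True, u=False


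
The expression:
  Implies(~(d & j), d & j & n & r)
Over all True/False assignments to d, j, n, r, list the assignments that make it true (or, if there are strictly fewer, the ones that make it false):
is true only for:
  d=True, j=True, n=False, r=False;
  d=True, j=True, n=False, r=True;
  d=True, j=True, n=True, r=False;
  d=True, j=True, n=True, r=True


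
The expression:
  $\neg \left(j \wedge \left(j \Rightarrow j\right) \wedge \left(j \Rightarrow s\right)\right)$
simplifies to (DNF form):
$\neg j \vee \neg s$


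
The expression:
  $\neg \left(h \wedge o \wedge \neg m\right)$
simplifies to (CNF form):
$m \vee \neg h \vee \neg o$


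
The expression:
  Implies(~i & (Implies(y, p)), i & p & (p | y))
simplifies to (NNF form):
i | (y & ~p)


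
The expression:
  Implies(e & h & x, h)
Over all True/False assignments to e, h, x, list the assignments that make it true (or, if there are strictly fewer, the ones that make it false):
is always true.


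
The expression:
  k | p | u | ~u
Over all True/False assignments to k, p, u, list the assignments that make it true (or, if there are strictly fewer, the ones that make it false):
is always true.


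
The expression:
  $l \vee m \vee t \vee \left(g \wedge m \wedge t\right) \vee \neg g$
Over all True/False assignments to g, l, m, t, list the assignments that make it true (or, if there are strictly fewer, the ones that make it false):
is false only for:
  g=True, l=False, m=False, t=False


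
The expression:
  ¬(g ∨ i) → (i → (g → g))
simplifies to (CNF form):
True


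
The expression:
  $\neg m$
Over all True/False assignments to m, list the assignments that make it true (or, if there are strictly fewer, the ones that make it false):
is true only for:
  m=False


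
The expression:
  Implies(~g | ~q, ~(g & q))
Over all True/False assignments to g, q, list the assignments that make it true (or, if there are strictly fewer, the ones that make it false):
is always true.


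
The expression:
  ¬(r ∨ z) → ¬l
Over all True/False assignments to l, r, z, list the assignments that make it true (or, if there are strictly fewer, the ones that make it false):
is false only for:
  l=True, r=False, z=False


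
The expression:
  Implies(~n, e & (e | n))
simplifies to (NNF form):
e | n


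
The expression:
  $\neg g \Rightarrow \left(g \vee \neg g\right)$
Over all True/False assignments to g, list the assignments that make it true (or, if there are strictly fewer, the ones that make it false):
is always true.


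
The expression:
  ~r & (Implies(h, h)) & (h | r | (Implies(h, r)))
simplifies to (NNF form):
~r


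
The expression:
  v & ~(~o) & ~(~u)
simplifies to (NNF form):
o & u & v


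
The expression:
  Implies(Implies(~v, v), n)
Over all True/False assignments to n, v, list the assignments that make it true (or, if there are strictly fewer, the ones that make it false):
is false only for:
  n=False, v=True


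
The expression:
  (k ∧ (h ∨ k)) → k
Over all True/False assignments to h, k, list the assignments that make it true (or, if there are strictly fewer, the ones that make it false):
is always true.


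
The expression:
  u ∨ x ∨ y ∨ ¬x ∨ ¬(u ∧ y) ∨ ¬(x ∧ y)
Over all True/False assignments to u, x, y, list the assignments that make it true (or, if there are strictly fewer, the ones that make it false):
is always true.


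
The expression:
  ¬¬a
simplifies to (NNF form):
a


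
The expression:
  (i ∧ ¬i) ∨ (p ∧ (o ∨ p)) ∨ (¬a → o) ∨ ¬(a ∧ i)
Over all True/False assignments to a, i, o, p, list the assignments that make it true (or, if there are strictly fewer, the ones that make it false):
is always true.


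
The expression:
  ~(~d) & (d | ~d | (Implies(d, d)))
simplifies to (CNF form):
d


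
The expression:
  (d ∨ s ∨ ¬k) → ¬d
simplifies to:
¬d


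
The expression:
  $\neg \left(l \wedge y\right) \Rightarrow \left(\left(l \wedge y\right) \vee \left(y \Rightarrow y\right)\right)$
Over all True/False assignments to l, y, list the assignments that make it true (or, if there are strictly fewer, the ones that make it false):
is always true.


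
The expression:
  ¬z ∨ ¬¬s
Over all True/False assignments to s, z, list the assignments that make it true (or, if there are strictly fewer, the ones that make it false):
is false only for:
  s=False, z=True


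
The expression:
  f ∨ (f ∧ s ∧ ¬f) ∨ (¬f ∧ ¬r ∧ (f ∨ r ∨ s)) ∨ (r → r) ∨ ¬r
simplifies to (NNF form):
True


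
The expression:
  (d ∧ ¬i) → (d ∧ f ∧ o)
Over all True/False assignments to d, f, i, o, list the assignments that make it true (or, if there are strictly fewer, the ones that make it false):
is false only for:
  d=True, f=False, i=False, o=False;
  d=True, f=False, i=False, o=True;
  d=True, f=True, i=False, o=False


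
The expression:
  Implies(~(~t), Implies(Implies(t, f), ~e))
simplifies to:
~e | ~f | ~t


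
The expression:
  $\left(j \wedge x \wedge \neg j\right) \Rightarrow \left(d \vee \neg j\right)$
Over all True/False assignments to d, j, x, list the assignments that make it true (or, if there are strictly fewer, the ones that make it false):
is always true.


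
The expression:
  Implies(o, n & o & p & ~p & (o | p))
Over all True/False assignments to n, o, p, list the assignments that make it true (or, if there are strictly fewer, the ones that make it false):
is true only for:
  n=False, o=False, p=False;
  n=False, o=False, p=True;
  n=True, o=False, p=False;
  n=True, o=False, p=True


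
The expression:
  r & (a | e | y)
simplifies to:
r & (a | e | y)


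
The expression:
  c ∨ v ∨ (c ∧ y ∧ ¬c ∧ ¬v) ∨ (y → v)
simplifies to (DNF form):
c ∨ v ∨ ¬y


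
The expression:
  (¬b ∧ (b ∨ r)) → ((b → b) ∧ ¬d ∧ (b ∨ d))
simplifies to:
b ∨ ¬r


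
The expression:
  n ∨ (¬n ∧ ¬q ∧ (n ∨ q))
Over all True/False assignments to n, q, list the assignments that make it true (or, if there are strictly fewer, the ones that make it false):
is true only for:
  n=True, q=False;
  n=True, q=True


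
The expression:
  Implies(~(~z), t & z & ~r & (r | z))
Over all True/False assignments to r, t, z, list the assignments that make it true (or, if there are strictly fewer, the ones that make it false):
is false only for:
  r=False, t=False, z=True;
  r=True, t=False, z=True;
  r=True, t=True, z=True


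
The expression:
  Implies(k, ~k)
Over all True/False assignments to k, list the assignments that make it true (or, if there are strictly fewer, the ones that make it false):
is true only for:
  k=False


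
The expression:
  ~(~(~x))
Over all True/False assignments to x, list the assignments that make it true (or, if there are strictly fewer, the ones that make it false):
is true only for:
  x=False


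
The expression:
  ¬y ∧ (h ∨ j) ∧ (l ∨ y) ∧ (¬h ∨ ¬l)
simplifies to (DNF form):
j ∧ l ∧ ¬h ∧ ¬y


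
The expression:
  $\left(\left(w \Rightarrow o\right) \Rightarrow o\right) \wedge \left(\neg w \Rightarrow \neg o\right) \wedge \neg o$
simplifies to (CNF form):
$w \wedge \neg o$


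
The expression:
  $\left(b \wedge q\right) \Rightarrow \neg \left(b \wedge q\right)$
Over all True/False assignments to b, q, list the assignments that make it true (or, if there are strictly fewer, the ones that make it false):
is false only for:
  b=True, q=True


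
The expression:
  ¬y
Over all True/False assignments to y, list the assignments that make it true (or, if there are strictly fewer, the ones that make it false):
is true only for:
  y=False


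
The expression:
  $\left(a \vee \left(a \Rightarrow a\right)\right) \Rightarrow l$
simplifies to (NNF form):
$l$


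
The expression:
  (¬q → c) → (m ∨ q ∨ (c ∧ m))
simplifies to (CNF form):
m ∨ q ∨ ¬c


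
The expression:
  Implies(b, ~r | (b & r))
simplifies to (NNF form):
True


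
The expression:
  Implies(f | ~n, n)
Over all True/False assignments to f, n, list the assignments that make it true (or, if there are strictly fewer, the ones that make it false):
is true only for:
  f=False, n=True;
  f=True, n=True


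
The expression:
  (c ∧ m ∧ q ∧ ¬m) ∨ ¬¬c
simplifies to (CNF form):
c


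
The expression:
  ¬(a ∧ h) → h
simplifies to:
h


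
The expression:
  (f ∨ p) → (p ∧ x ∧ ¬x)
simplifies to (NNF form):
¬f ∧ ¬p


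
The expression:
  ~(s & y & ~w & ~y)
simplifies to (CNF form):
True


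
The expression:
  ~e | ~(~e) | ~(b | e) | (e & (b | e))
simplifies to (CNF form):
True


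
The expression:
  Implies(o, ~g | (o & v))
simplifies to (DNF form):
v | ~g | ~o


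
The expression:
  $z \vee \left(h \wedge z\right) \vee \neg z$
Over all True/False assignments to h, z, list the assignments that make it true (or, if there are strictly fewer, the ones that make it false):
is always true.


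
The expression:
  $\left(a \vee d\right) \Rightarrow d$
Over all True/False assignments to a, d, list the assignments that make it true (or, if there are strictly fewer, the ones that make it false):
is false only for:
  a=True, d=False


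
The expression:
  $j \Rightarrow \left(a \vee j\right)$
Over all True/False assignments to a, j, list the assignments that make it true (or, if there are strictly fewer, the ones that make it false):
is always true.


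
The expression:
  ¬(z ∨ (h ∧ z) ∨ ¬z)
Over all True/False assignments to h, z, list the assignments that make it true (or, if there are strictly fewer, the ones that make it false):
is never true.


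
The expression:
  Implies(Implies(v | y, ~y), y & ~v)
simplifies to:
y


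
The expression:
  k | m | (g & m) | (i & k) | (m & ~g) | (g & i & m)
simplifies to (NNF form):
k | m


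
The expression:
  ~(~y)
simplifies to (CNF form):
y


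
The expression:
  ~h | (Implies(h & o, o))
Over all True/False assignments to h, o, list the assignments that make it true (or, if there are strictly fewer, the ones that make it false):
is always true.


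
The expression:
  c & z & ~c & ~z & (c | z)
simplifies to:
False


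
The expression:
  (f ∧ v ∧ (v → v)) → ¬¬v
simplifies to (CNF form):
True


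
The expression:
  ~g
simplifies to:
~g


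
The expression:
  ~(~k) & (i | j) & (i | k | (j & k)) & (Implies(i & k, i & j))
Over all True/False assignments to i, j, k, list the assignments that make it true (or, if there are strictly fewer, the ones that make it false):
is true only for:
  i=False, j=True, k=True;
  i=True, j=True, k=True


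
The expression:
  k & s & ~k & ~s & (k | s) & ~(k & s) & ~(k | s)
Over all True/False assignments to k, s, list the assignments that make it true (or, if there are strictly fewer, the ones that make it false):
is never true.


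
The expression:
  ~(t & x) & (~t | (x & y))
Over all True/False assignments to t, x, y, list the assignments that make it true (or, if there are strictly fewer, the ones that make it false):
is true only for:
  t=False, x=False, y=False;
  t=False, x=False, y=True;
  t=False, x=True, y=False;
  t=False, x=True, y=True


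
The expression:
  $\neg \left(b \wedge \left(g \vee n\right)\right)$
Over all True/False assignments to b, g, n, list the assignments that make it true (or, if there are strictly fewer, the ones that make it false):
is false only for:
  b=True, g=False, n=True;
  b=True, g=True, n=False;
  b=True, g=True, n=True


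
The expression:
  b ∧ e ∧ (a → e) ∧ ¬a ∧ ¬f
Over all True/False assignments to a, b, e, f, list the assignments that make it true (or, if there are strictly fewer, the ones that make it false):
is true only for:
  a=False, b=True, e=True, f=False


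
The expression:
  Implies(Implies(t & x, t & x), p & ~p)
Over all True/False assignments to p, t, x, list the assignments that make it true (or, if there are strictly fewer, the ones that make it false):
is never true.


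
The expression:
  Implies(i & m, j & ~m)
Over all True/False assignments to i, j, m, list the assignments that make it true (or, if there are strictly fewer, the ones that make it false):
is false only for:
  i=True, j=False, m=True;
  i=True, j=True, m=True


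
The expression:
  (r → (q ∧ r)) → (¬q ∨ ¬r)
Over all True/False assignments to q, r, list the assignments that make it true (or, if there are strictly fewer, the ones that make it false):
is false only for:
  q=True, r=True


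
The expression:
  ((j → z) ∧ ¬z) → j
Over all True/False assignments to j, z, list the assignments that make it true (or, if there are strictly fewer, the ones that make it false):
is false only for:
  j=False, z=False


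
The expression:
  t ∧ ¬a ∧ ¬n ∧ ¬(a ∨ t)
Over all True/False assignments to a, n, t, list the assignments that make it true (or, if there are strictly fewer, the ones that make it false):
is never true.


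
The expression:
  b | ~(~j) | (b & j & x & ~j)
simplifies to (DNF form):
b | j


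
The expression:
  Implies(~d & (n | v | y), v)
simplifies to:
d | v | (~n & ~y)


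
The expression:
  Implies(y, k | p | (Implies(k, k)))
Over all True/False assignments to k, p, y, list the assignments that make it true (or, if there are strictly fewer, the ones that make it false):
is always true.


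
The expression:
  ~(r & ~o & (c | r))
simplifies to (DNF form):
o | ~r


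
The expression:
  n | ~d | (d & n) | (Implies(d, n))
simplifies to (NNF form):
n | ~d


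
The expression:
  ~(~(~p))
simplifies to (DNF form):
~p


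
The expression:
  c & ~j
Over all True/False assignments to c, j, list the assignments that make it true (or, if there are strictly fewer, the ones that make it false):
is true only for:
  c=True, j=False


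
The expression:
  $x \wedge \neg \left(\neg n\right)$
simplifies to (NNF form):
$n \wedge x$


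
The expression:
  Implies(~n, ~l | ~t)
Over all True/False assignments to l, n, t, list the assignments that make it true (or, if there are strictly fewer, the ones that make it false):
is false only for:
  l=True, n=False, t=True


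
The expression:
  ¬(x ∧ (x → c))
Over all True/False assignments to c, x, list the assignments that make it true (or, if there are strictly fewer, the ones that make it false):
is false only for:
  c=True, x=True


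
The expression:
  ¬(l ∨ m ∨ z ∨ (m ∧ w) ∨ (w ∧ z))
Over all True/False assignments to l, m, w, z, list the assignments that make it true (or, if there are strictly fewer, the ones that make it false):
is true only for:
  l=False, m=False, w=False, z=False;
  l=False, m=False, w=True, z=False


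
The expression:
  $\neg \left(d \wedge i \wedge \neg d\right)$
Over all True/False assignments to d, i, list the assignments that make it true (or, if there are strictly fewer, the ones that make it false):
is always true.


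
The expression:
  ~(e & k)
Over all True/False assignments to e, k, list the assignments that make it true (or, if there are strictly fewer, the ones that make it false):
is false only for:
  e=True, k=True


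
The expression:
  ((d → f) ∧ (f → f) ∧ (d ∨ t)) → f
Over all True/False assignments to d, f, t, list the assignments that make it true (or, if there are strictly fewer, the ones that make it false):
is false only for:
  d=False, f=False, t=True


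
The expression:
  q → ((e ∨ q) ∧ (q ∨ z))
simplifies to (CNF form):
True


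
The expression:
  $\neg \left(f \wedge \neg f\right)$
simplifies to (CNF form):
$\text{True}$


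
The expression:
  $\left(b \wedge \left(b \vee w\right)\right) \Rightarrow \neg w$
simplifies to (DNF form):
$\neg b \vee \neg w$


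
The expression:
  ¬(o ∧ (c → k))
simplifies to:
(c ∧ ¬k) ∨ ¬o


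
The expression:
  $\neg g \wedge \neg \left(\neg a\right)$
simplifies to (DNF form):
$a \wedge \neg g$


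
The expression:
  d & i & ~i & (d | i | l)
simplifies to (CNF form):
False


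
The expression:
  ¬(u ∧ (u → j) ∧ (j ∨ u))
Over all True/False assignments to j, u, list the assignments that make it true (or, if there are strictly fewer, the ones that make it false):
is false only for:
  j=True, u=True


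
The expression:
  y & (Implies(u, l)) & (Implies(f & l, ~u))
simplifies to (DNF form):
(y & ~u) | (l & y & ~f)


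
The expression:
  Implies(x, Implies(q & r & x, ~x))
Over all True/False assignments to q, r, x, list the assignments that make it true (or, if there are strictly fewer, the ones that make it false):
is false only for:
  q=True, r=True, x=True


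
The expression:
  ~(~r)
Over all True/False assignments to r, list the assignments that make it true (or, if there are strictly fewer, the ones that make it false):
is true only for:
  r=True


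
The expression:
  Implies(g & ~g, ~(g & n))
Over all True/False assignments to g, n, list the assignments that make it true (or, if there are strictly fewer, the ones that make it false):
is always true.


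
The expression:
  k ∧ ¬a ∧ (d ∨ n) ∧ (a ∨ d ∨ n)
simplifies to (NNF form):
k ∧ ¬a ∧ (d ∨ n)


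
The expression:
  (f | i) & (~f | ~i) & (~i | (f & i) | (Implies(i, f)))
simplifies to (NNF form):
f & ~i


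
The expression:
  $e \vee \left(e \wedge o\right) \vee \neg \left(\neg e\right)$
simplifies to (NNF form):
$e$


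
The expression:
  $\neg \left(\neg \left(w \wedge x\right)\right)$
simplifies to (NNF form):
$w \wedge x$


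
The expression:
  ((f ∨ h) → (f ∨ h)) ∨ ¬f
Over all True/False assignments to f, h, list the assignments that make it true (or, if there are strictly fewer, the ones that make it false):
is always true.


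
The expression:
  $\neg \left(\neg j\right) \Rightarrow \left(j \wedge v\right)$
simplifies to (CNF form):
$v \vee \neg j$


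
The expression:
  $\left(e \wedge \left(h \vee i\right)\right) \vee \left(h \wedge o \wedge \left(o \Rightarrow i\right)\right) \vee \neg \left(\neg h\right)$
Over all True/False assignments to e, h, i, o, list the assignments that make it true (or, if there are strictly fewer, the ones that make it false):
is false only for:
  e=False, h=False, i=False, o=False;
  e=False, h=False, i=False, o=True;
  e=False, h=False, i=True, o=False;
  e=False, h=False, i=True, o=True;
  e=True, h=False, i=False, o=False;
  e=True, h=False, i=False, o=True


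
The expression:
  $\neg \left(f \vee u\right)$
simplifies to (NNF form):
$\neg f \wedge \neg u$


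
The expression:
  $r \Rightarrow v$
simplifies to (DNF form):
$v \vee \neg r$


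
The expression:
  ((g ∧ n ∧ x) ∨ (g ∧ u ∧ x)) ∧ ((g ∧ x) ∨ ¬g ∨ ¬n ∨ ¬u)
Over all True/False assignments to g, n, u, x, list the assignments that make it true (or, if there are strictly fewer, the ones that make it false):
is true only for:
  g=True, n=False, u=True, x=True;
  g=True, n=True, u=False, x=True;
  g=True, n=True, u=True, x=True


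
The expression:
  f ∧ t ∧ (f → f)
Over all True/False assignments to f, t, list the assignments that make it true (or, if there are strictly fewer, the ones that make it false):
is true only for:
  f=True, t=True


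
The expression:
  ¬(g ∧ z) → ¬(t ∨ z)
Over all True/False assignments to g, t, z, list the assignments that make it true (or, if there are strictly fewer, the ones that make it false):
is true only for:
  g=False, t=False, z=False;
  g=True, t=False, z=False;
  g=True, t=False, z=True;
  g=True, t=True, z=True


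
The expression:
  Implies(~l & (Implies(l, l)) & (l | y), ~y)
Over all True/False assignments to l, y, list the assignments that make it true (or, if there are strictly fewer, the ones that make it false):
is false only for:
  l=False, y=True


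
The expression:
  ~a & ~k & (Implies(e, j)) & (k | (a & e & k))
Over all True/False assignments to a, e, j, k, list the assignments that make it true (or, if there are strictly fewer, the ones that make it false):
is never true.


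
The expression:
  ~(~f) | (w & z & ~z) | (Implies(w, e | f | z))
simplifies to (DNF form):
e | f | z | ~w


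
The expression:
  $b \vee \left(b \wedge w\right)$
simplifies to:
$b$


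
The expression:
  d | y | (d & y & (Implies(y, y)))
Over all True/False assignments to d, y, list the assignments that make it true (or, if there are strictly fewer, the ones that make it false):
is false only for:
  d=False, y=False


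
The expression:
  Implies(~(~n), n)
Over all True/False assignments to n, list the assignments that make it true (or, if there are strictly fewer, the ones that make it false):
is always true.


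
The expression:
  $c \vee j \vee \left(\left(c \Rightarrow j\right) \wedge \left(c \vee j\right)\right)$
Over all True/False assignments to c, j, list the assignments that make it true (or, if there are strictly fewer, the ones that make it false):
is false only for:
  c=False, j=False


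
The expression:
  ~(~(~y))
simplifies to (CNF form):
~y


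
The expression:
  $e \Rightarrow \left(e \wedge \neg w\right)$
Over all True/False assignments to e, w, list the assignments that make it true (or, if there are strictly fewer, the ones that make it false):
is false only for:
  e=True, w=True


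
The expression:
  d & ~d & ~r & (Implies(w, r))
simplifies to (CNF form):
False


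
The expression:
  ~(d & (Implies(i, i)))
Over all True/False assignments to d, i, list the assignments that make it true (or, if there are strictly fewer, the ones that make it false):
is true only for:
  d=False, i=False;
  d=False, i=True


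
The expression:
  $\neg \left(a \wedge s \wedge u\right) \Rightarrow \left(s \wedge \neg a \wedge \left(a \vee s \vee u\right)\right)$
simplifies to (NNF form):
$s \wedge \left(u \vee \neg a\right)$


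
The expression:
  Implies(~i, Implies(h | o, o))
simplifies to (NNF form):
i | o | ~h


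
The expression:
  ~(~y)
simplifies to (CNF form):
y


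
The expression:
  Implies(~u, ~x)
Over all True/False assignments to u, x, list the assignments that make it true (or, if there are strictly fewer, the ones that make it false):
is false only for:
  u=False, x=True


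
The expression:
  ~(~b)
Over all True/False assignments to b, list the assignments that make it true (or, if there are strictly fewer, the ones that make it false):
is true only for:
  b=True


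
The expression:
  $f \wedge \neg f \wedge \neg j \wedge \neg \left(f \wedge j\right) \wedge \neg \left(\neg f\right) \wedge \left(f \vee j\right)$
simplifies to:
$\text{False}$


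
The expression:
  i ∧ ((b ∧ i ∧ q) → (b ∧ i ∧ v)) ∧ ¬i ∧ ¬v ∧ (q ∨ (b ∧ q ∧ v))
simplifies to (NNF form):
False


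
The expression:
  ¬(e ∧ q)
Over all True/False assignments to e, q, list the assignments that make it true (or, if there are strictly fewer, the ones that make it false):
is false only for:
  e=True, q=True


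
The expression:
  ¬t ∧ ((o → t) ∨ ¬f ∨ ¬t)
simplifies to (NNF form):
¬t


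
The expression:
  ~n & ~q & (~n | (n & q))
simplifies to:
~n & ~q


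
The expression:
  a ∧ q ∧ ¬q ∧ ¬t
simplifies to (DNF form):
False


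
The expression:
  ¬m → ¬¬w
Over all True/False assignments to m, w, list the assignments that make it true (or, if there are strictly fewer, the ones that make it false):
is false only for:
  m=False, w=False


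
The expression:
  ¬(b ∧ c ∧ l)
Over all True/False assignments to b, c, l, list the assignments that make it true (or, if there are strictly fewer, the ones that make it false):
is false only for:
  b=True, c=True, l=True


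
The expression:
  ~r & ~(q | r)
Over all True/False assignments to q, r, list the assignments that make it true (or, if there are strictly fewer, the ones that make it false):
is true only for:
  q=False, r=False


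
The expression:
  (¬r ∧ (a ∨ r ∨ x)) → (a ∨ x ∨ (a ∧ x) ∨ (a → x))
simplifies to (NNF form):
True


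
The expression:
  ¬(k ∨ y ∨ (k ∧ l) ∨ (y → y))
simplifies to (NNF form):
False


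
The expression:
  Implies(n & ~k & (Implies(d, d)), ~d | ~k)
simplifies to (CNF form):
True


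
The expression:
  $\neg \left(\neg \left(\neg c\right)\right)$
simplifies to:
$\neg c$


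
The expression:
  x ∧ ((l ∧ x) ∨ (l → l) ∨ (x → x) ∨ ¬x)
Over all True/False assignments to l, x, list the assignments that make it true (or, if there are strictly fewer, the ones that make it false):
is true only for:
  l=False, x=True;
  l=True, x=True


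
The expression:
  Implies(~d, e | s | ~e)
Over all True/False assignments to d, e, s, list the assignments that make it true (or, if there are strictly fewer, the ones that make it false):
is always true.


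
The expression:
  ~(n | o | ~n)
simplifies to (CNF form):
False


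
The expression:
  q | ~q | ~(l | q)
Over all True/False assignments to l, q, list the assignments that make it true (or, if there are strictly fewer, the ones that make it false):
is always true.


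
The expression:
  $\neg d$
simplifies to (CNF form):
$\neg d$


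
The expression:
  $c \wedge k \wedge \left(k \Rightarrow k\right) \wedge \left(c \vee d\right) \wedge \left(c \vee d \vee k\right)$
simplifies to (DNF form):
$c \wedge k$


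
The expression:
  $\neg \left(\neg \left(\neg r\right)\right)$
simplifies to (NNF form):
$\neg r$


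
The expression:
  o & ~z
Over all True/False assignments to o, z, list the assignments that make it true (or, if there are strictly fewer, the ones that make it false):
is true only for:
  o=True, z=False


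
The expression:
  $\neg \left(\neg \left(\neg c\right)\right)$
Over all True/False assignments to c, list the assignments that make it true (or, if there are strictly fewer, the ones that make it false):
is true only for:
  c=False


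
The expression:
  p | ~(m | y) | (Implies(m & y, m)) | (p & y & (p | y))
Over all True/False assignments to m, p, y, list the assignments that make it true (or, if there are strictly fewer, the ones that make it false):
is always true.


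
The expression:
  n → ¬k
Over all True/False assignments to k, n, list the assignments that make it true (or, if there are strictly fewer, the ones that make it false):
is false only for:
  k=True, n=True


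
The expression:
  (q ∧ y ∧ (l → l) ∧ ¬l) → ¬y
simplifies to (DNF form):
l ∨ ¬q ∨ ¬y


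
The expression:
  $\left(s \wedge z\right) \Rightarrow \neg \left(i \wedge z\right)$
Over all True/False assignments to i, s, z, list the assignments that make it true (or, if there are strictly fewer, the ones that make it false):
is false only for:
  i=True, s=True, z=True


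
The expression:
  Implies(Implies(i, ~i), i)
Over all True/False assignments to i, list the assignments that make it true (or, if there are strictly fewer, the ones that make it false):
is true only for:
  i=True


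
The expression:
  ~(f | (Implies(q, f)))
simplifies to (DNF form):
q & ~f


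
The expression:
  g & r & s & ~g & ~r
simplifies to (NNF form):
False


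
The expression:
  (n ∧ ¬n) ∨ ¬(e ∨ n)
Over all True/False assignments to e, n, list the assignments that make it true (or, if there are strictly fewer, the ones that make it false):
is true only for:
  e=False, n=False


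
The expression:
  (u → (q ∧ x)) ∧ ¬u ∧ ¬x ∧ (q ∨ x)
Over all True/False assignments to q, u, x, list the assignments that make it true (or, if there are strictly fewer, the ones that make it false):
is true only for:
  q=True, u=False, x=False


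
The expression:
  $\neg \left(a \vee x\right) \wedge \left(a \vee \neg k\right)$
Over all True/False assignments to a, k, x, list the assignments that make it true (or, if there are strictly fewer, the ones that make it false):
is true only for:
  a=False, k=False, x=False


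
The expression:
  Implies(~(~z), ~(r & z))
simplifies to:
~r | ~z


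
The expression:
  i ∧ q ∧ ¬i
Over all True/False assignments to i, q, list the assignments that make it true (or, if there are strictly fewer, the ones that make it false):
is never true.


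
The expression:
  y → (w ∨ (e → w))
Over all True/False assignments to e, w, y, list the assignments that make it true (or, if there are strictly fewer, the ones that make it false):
is false only for:
  e=True, w=False, y=True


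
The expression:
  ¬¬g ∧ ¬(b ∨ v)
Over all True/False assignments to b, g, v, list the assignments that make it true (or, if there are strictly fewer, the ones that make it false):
is true only for:
  b=False, g=True, v=False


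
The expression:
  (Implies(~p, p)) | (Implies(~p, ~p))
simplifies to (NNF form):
True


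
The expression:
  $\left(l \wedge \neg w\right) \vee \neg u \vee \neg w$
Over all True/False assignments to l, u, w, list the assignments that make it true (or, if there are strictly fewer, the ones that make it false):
is false only for:
  l=False, u=True, w=True;
  l=True, u=True, w=True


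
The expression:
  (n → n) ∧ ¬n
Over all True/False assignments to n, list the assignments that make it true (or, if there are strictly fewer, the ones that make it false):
is true only for:
  n=False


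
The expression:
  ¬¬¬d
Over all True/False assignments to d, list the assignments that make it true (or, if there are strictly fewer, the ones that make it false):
is true only for:
  d=False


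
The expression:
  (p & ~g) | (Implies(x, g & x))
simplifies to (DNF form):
g | p | ~x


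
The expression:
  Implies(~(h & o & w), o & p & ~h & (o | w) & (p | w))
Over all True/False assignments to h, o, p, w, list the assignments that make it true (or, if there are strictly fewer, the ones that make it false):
is true only for:
  h=False, o=True, p=True, w=False;
  h=False, o=True, p=True, w=True;
  h=True, o=True, p=False, w=True;
  h=True, o=True, p=True, w=True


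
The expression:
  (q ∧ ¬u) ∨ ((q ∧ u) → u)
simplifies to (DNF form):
True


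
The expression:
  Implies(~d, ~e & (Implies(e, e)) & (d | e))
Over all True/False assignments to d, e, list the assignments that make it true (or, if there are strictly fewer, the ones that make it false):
is true only for:
  d=True, e=False;
  d=True, e=True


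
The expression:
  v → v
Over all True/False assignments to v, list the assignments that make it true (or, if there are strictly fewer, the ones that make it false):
is always true.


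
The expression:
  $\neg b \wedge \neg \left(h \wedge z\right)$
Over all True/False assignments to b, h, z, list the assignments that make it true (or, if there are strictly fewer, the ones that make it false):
is true only for:
  b=False, h=False, z=False;
  b=False, h=False, z=True;
  b=False, h=True, z=False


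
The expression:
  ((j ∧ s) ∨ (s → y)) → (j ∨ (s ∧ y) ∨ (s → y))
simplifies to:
True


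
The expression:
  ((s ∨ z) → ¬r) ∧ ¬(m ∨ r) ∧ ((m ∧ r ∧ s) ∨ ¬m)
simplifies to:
¬m ∧ ¬r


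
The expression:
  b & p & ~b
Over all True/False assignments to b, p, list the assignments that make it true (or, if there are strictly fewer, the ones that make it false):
is never true.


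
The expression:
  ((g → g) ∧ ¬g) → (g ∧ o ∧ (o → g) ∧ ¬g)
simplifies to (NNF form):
g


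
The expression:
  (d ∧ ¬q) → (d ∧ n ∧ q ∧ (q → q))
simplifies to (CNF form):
q ∨ ¬d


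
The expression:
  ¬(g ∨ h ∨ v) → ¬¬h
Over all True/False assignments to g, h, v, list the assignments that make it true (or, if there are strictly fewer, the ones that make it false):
is false only for:
  g=False, h=False, v=False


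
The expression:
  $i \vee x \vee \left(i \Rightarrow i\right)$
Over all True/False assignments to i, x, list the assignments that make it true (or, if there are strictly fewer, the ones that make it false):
is always true.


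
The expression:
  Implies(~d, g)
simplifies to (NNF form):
d | g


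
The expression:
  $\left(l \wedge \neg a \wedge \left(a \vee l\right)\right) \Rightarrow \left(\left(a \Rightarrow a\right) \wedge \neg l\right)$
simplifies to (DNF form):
$a \vee \neg l$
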